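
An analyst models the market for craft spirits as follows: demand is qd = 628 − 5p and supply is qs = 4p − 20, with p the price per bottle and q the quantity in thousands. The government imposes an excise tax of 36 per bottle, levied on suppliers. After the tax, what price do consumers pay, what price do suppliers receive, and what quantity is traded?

Without the tax, 628 − 5p = 4p − 20 gives 9p = 648, so p* = 72 and q* = 268.
With the tax collected from suppliers, supply shifts: qs = 4(p − 36) − 20.
Solving gives q = 188 with consumers paying 88 and suppliers receiving 52 (the 36 wedge).
The less price-elastic side of the market bears the larger share of a per-unit tax.

Consumers pay 88; suppliers receive 52; quantity = 188.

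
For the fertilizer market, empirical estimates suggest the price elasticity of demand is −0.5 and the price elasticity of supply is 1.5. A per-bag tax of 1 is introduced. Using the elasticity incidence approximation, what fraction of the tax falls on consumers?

Incidence ratio: consumers' share ≈ εs / (εs + |εd|) = 1.5 / (1.5 + 0.5) = 0.75.
Supply is the more elastic side, so consumers bear the larger share.

Consumers' share ≈ 0.75.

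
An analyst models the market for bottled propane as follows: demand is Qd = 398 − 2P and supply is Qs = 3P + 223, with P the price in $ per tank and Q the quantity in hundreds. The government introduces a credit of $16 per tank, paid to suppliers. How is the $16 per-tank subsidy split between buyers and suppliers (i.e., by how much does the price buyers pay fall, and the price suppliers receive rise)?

Without the subsidy, 398 − 2P = 3P + 223 gives 5P = 175, so P* = $35 and Q* = 328.
With a per-unit subsidy paid to suppliers, each receives P + 16 per unit sold, so supply becomes Qs = 3(P + 16) + 223.
New equilibrium: buyers pay $25.4, suppliers receive $41.4, Q = 347.2. (Wedge: Pb − Ps = −16.)
Gain to buyers: $9.6; to suppliers: $6.4. (They sum to $16.)

Buyers gain $9.6 per tank; suppliers gain $6.4 per tank.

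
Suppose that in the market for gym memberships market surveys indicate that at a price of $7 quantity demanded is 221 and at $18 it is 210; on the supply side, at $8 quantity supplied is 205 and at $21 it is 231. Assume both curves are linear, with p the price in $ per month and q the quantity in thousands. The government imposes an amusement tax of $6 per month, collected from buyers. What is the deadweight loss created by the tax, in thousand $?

Deadweight loss = $12 thousand.

Demand slope: (210 − 221)/(18 − 7) = -1, so qd = 228 − p.
Supply slope: (231 − 205)/(21 − 8) = 2, so qs = 2p + 189.
Without the tax, 228 − p = 2p + 189 gives 3p = 39, so p* = $13 and q* = 215.
With the tax collected from buyers, demand (in seller-price terms) shifts: qd = 228 − (p + 6).
New equilibrium: buyers pay $17, producers receive $11, q = 211. (Wedge: pb − ps = 6.)
Quantity falls by |ΔQ| = |215 − 211| = 4.
DWL = ½ · t · |ΔQ| = ½ · 6 · 4 = $12.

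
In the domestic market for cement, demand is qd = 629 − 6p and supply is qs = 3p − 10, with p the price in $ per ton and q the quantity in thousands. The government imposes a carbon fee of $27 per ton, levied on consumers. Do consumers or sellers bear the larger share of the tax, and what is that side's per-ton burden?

Sellers bear the larger share: $18 per ton.

Before the tax: set 629 − 6p = 3p − 10 → p* = $71, q* = 203.
With the tax collected from consumers, demand (in seller-price terms) shifts: qd = 629 − 6(p + 27).
Solving gives q = 149 with consumers paying $80 and sellers receiving $53 (the $27 wedge).
Per-ton burden: consumers $9, sellers $18.
Sellers take the larger share because supply is less price-elastic here (demand slope 6 vs supply slope 3).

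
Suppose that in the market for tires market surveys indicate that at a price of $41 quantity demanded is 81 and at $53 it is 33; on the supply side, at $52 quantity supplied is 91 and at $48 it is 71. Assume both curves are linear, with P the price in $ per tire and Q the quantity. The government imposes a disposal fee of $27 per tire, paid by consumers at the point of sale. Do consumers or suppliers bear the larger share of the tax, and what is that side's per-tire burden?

Consumers bear the larger share: $15 per tire.

Demand slope: (33 − 81)/(53 − 41) = -4, so Qd = 245 − 4P.
Supply slope: (71 − 91)/(48 − 52) = 5, so Qs = 5P − 169.
Without the tax, 245 − 4P = 5P − 169 gives 9P = 414, so P* = $46 and Q* = 61.
With the tax collected from consumers, demand (in seller-price terms) shifts: Qd = 245 − 4(P + 27).
Solving gives Q = 1 with consumers paying $61 and suppliers receiving $34 (the $27 wedge).
Per-tire burden: consumers $15, suppliers $12.
Consumers take the larger share because demand is less price-elastic here (demand slope 4 vs supply slope 5).
The less price-elastic side of the market bears the larger share of a per-unit tax.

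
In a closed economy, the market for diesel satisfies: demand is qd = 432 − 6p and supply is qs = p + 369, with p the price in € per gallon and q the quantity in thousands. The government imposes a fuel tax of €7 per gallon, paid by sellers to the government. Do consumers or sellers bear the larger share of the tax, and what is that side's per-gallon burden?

Before the tax: set 432 − 6p = p + 369 → p* = €9, q* = 378.
With the tax collected from sellers, supply shifts: qs = (p − 7) + 369.
New equilibrium: consumers pay €10, sellers receive €3, q = 372. (Wedge: pb − ps = 7.)
Per-gallon burden: consumers €1, sellers €6.
Sellers take the larger share because supply is less price-elastic here (demand slope 6 vs supply slope 1).

Sellers bear the larger share: €6 per gallon.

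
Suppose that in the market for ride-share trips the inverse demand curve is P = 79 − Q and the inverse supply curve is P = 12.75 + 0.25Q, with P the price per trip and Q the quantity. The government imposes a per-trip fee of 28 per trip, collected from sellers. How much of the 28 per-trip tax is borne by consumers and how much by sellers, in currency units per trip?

Inverting to Q(P) form: Qd = 79 − P; Qs = 4P − 51.
Before the tax: set 79 − P = 4P − 51 → P* = 26, Q* = 53.
With the tax collected from sellers, supply shifts: Qs = 4(P − 28) − 51.
Solving gives Q = 30.6 with consumers paying 48.4 and sellers receiving 20.4 (the 28 wedge).
Burden on consumers: 22.4; on sellers: 5.6. (They sum to 28.)
The less price-elastic side of the market bears the larger share of a per-unit tax.

Consumers bear 22.4 per trip; sellers bear 5.6 per trip.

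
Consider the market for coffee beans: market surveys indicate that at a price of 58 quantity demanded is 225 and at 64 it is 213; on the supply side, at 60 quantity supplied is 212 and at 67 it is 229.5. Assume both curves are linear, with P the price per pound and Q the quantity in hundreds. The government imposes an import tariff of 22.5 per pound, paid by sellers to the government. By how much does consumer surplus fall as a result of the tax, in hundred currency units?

Consumer surplus falls by 2556.25 hundred.

Demand slope: (213 − 225)/(64 − 58) = -2, so Qd = 341 − 2P.
Supply slope: (229.5 − 212)/(67 − 60) = 2.5, so Qs = 2.5P + 62.
Before the tax: set 341 − 2P = 2.5P + 62 → P* = 62, Q* = 217.
With the tax collected from sellers, supply shifts: Qs = 2.5(P − 22.5) + 62.
Solving gives Q = 192 with buyers paying 74.5 and sellers receiving 52 (the 22.5 wedge).
ΔCS is the trapezoid between Q = 192 and Q = 217 of height 12.5: ½ · (217 + 192) · 12.5 = 2556.25.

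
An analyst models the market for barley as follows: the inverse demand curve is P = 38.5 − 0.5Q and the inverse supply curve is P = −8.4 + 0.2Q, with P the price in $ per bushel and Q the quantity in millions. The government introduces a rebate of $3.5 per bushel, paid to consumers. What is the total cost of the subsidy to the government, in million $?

Inverting to Q(P) form: Qd = 77 − 2P; Qs = 5P + 42.
Without the subsidy, 77 − 2P = 5P + 42 gives 7P = 35, so P* = $5 and Q* = 67.
With a per-unit subsidy paid to consumers, each effectively pays P − 3.5, so demand becomes Qd = 77 − 2(P − 3.5).
Solving gives Q = 72 with consumers paying $2.5 and sellers receiving $6 (the $3.5 wedge).
Outlay = t · Q = 3.5 · 72 = $252.

Government outlay = $252 million.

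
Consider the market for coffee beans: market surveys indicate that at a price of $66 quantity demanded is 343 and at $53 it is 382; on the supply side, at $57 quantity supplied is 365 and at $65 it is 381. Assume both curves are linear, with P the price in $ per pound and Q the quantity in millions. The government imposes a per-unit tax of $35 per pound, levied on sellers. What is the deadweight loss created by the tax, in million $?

Demand slope: (382 − 343)/(53 − 66) = -3, so Qd = 541 − 3P.
Supply slope: (381 − 365)/(65 − 57) = 2, so Qs = 2P + 251.
Without the tax, 541 − 3P = 2P + 251 gives 5P = 290, so P* = $58 and Q* = 367.
With the tax collected from sellers, supply shifts: Qs = 2(P − 35) + 251.
Solving gives Q = 325 with buyers paying $72 and sellers receiving $37 (the $35 wedge).
Quantity falls by |ΔQ| = |367 − 325| = 42.
DWL = ½ · t · |ΔQ| = ½ · 35 · 42 = $735.

Deadweight loss = $735 million.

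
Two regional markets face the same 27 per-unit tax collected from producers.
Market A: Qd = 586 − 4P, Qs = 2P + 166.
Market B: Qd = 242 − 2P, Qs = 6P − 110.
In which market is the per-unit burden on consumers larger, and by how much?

Market B, by 11.25.

Market A: pre-tax P* = 70, Q* = 306; post-tax Q = 270; per-unit burden on consumers = 9.
Market B: pre-tax P* = 44, Q* = 154; post-tax Q = 113.5; per-unit burden on consumers = 20.25.
Difference: 9 vs 20.25 → market B is larger by 11.25.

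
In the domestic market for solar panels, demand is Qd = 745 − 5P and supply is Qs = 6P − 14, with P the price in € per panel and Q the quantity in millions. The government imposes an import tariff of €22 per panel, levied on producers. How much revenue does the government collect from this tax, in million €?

Tax revenue = €7480 million.

Without the tax, 745 − 5P = 6P − 14 gives 11P = 759, so P* = €69 and Q* = 400.
With the tax collected from producers, supply shifts: Qs = 6(P − 22) − 14.
Solving gives Q = 340 with buyers paying €81 and producers receiving €59 (the €22 wedge).
Revenue = t · Q = 22 · 340 = €7480.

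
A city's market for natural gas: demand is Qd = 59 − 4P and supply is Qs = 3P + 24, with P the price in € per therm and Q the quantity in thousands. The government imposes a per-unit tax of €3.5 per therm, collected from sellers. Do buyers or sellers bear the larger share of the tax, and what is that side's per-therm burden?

Before the tax: set 59 − 4P = 3P + 24 → P* = €5, Q* = 39.
With the tax collected from sellers, supply shifts: Qs = 3(P − 3.5) + 24.
Solving gives Q = 33 with buyers paying €6.5 and sellers receiving €3 (the €3.5 wedge).
Per-therm burden: buyers €1.5, sellers €2.
Sellers take the larger share because supply is less price-elastic here (demand slope 4 vs supply slope 3).

Sellers bear the larger share: €2 per therm.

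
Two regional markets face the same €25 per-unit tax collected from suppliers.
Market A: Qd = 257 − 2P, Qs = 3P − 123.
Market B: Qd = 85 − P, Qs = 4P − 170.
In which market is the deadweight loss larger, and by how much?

Market A, by €125.

Market A: pre-tax P* = €76, Q* = 105; post-tax Q = 75; deadweight loss = €375.
Market B: pre-tax P* = €51, Q* = 34; post-tax Q = 14; deadweight loss = €250.
Difference: €375 vs €250 → market A is larger by €125.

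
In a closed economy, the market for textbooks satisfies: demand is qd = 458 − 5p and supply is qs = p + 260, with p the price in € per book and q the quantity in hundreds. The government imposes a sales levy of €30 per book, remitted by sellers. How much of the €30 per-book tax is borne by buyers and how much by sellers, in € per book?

Buyers bear €5 per book; sellers bear €25 per book.

Before the tax: set 458 − 5p = p + 260 → p* = €33, q* = 293.
With the tax collected from sellers, supply shifts: qs = (p − 30) + 260.
New equilibrium: buyers pay €38, sellers receive €8, q = 268. (Wedge: pb − ps = 30.)
Burden on buyers: €5; on sellers: €25. (They sum to €30.)
The less price-elastic side of the market bears the larger share of a per-unit tax.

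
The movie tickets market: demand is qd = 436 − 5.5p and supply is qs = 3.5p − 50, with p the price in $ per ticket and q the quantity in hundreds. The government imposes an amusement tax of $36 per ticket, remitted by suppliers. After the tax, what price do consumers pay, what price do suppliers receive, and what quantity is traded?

Consumers pay $68; suppliers receive $32; quantity = 62.

Without the tax, 436 − 5.5p = 3.5p − 50 gives 9p = 486, so p* = $54 and q* = 139.
With the tax collected from suppliers, supply shifts: qs = 3.5(p − 36) − 50.
New equilibrium: consumers pay $68, suppliers receive $32, q = 62. (Wedge: pb − ps = 36.)
The less price-elastic side of the market bears the larger share of a per-unit tax.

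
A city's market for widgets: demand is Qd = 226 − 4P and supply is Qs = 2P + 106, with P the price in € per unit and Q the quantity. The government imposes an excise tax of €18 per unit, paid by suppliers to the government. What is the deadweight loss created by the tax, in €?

Deadweight loss = €216.

Without the tax, 226 − 4P = 2P + 106 gives 6P = 120, so P* = €20 and Q* = 146.
With the tax collected from suppliers, supply shifts: Qs = 2(P − 18) + 106.
New equilibrium: buyers pay €26, suppliers receive €8, Q = 122. (Wedge: Pb − Ps = 18.)
Quantity falls by |ΔQ| = |146 − 122| = 24.
DWL = ½ · t · |ΔQ| = ½ · 18 · 24 = €216.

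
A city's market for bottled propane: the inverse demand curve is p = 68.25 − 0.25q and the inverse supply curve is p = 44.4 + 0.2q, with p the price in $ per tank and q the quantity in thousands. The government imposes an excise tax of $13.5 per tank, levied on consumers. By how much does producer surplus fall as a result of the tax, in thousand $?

Inverting to q(p) form: qd = 273 − 4p; qs = 5p − 222.
Without the tax, 273 − 4p = 5p − 222 gives 9p = 495, so p* = $55 and q* = 53.
With the tax collected from consumers, demand (in seller-price terms) shifts: qd = 273 − 4(p + 13.5).
Solving gives q = 23 with consumers paying $62.5 and suppliers receiving $49 (the $13.5 wedge).
ΔPS is the trapezoid between Q = 23 and Q = 53 of height $6: ½ · (53 + 23) · 6 = $228.

Producer surplus falls by $228 thousand.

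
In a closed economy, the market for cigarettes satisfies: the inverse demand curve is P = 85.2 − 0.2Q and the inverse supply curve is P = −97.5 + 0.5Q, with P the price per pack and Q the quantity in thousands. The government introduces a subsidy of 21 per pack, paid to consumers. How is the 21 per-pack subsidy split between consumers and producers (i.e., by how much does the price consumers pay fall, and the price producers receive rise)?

Consumers gain 6 per pack; producers gain 15 per pack.

Inverting to Q(P) form: Qd = 426 − 5P; Qs = 2P + 195.
Without the subsidy, 426 − 5P = 2P + 195 gives 7P = 231, so P* = 33 and Q* = 261.
With a per-unit subsidy paid to consumers, each effectively pays P − 21, so demand becomes Qd = 426 − 5(P − 21).
Solving gives Q = 291 with consumers paying 27 and producers receiving 48 (the 21 wedge).
Gain to consumers: 6; to producers: 15. (They sum to 21.)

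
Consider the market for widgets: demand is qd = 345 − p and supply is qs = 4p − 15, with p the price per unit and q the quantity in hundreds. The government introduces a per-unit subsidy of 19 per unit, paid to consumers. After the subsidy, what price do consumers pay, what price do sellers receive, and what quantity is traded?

Consumers pay 56.8; sellers receive 75.8; quantity = 288.2.

Before the subsidy: set 345 − p = 4p − 15 → p* = 72, q* = 273.
With a per-unit subsidy paid to consumers, each effectively pays p − 19, so demand becomes qd = 345 − (p − 19).
Solving gives q = 288.2 with consumers paying 56.8 and sellers receiving 75.8 (the 19 wedge).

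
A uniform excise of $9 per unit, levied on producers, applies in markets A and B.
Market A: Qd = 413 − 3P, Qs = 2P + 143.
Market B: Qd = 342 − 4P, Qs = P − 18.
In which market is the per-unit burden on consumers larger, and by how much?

Market A, by $1.8.

Market A: pre-tax P* = $54, Q* = 251; post-tax Q = 240.2; per-unit burden on consumers = $3.6.
Market B: pre-tax P* = $72, Q* = 54; post-tax Q = 46.8; per-unit burden on consumers = $1.8.
Difference: $3.6 vs $1.8 → market A is larger by $1.8.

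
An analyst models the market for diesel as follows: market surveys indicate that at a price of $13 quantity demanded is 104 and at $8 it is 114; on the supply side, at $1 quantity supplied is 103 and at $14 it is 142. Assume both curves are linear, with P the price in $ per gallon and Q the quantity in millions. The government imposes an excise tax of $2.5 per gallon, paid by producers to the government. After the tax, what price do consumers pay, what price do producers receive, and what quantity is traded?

Consumers pay $7.5; producers receive $5; quantity = 115.

Demand slope: (114 − 104)/(8 − 13) = -2, so Qd = 130 − 2P.
Supply slope: (142 − 103)/(14 − 1) = 3, so Qs = 3P + 100.
Before the tax: set 130 − 2P = 3P + 100 → P* = $6, Q* = 118.
With the tax collected from producers, supply shifts: Qs = 3(P − 2.5) + 100.
Solving gives Q = 115 with consumers paying $7.5 and producers receiving $5 (the $2.5 wedge).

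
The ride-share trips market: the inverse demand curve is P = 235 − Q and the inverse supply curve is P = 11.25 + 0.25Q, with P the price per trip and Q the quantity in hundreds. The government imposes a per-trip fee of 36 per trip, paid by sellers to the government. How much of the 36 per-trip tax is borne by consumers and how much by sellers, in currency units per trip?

Consumers bear 28.8 per trip; sellers bear 7.2 per trip.

Rewrite in direct form: Qd = 235 − P and Qs = 4P − 45.
Without the tax, 235 − P = 4P − 45 gives 5P = 280, so P* = 56 and Q* = 179.
With the tax collected from sellers, supply shifts: Qs = 4(P − 36) − 45.
Solving gives Q = 150.2 with consumers paying 84.8 and sellers receiving 48.8 (the 36 wedge).
Burden on consumers: 28.8; on sellers: 7.2. (They sum to 36.)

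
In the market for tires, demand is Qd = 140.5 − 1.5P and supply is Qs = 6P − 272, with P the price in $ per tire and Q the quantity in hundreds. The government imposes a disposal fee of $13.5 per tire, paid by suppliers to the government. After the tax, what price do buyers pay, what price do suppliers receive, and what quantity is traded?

Buyers pay $65.8; suppliers receive $52.3; quantity = 41.8.

Without the tax, 140.5 − 1.5P = 6P − 272 gives 7.5P = 412.5, so P* = $55 and Q* = 58.
With the tax collected from suppliers, supply shifts: Qs = 6(P − 13.5) − 272.
New equilibrium: buyers pay $65.8, suppliers receive $52.3, Q = 41.8. (Wedge: Pb − Ps = 13.5.)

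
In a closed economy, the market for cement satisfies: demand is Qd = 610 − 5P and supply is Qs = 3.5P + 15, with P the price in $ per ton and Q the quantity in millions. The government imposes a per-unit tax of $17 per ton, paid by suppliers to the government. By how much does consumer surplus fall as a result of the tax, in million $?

Before the tax: set 610 − 5P = 3.5P + 15 → P* = $70, Q* = 260.
With the tax collected from suppliers, supply shifts: Qs = 3.5(P − 17) + 15.
Solving gives Q = 225 with buyers paying $77 and suppliers receiving $60 (the $17 wedge).
ΔCS is the trapezoid between Q = 225 and Q = 260 of height $7: ½ · (260 + 225) · 7 = $1697.5.

Consumer surplus falls by $1697.5 million.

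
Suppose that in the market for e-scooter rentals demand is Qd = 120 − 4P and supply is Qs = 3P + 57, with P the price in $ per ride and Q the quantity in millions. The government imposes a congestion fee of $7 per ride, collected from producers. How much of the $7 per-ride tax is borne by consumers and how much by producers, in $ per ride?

Before the tax: set 120 − 4P = 3P + 57 → P* = $9, Q* = 84.
With the tax collected from producers, supply shifts: Qs = 3(P − 7) + 57.
Solving gives Q = 72 with consumers paying $12 and producers receiving $5 (the $7 wedge).
Burden on consumers: $3; on producers: $4. (They sum to $7.)
The less price-elastic side of the market bears the larger share of a per-unit tax.

Consumers bear $3 per ride; producers bear $4 per ride.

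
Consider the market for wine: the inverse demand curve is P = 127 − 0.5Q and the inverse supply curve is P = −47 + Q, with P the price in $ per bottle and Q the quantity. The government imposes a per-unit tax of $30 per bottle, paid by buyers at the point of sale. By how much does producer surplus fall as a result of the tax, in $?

Rewrite in direct form: Qd = 254 − 2P and Qs = P + 47.
Without the tax, 254 − 2P = P + 47 gives 3P = 207, so P* = $69 and Q* = 116.
With the tax collected from buyers, demand (in seller-price terms) shifts: Qd = 254 − 2(P + 30).
Solving gives Q = 96 with buyers paying $79 and sellers receiving $49 (the $30 wedge).
ΔPS is the trapezoid between Q = 96 and Q = 116 of height $20: ½ · (116 + 96) · 20 = $2120.

Producer surplus falls by $2120.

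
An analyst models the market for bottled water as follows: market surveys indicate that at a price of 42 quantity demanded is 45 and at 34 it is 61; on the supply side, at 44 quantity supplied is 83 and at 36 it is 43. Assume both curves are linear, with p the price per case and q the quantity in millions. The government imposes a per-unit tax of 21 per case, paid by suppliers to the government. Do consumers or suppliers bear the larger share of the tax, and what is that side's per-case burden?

Consumers bear the larger share: 15 per case.

Demand slope: (61 − 45)/(34 − 42) = -2, so qd = 129 − 2p.
Supply slope: (43 − 83)/(36 − 44) = 5, so qs = 5p − 137.
Before the tax: set 129 − 2p = 5p − 137 → p* = 38, q* = 53.
With the tax collected from suppliers, supply shifts: qs = 5(p − 21) − 137.
Solving gives q = 23 with consumers paying 53 and suppliers receiving 32 (the 21 wedge).
Per-case burden: consumers 15, suppliers 6.
Consumers take the larger share because demand is less price-elastic here (demand slope 2 vs supply slope 5).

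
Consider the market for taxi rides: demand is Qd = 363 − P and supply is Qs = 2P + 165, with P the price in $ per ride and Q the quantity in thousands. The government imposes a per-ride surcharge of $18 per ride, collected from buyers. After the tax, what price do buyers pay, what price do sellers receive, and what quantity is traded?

Buyers pay $78; sellers receive $60; quantity = 285.

Before the tax: set 363 − P = 2P + 165 → P* = $66, Q* = 297.
With the tax collected from buyers, demand (in seller-price terms) shifts: Qd = 363 − (P + 18).
Solving gives Q = 285 with buyers paying $78 and sellers receiving $60 (the $18 wedge).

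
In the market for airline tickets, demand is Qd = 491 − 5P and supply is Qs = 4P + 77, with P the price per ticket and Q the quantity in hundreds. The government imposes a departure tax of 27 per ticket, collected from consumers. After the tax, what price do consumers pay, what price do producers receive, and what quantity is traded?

Before the tax: set 491 − 5P = 4P + 77 → P* = 46, Q* = 261.
With the tax collected from consumers, demand (in seller-price terms) shifts: Qd = 491 − 5(P + 27).
New equilibrium: consumers pay 58, producers receive 31, Q = 201. (Wedge: Pb − Ps = 27.)

Consumers pay 58; producers receive 31; quantity = 201.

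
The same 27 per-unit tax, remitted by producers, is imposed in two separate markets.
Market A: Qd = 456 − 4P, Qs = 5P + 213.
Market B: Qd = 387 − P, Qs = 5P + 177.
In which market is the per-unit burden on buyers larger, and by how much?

Market B, by 7.5.

Market A: pre-tax P* = 27, Q* = 348; post-tax Q = 288; per-unit burden on buyers = 15.
Market B: pre-tax P* = 35, Q* = 352; post-tax Q = 329.5; per-unit burden on buyers = 22.5.
Difference: 15 vs 22.5 → market B is larger by 7.5.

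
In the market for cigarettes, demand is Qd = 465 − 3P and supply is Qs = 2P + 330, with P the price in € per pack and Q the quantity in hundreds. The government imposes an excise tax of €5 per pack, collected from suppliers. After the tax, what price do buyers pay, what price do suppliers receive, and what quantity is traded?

Buyers pay €29; suppliers receive €24; quantity = 378.

Without the tax, 465 − 3P = 2P + 330 gives 5P = 135, so P* = €27 and Q* = 384.
With the tax collected from suppliers, supply shifts: Qs = 2(P − 5) + 330.
New equilibrium: buyers pay €29, suppliers receive €24, Q = 378. (Wedge: Pb − Ps = 5.)
The less price-elastic side of the market bears the larger share of a per-unit tax.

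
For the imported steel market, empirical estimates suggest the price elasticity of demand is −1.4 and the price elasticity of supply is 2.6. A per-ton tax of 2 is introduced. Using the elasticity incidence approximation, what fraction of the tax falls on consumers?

Incidence ratio: consumers' share ≈ εs / (εs + |εd|) = 2.6 / (2.6 + 1.4) = 0.65.
Supply is the more elastic side, so consumers bear the larger share.

Consumers' share ≈ 0.65.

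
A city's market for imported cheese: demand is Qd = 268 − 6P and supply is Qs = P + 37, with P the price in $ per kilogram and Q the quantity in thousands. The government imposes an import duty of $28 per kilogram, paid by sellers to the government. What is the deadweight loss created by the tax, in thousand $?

Deadweight loss = $336 thousand.

Without the tax, 268 − 6P = P + 37 gives 7P = 231, so P* = $33 and Q* = 70.
With the tax collected from sellers, supply shifts: Qs = (P − 28) + 37.
New equilibrium: consumers pay $37, sellers receive $9, Q = 46. (Wedge: Pb − Ps = 28.)
Quantity falls by |ΔQ| = |70 − 46| = 24.
DWL = ½ · t · |ΔQ| = ½ · 28 · 24 = $336.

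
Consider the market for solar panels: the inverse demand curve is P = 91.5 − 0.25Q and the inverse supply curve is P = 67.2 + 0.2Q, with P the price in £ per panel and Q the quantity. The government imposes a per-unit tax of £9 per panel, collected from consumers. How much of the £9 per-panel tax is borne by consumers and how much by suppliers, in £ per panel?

Consumers bear £5 per panel; suppliers bear £4 per panel.

Rewrite in direct form: Qd = 366 − 4P and Qs = 5P − 336.
Before the tax: set 366 − 4P = 5P − 336 → P* = £78, Q* = 54.
With the tax collected from consumers, demand (in seller-price terms) shifts: Qd = 366 − 4(P + 9).
Solving gives Q = 34 with consumers paying £83 and suppliers receiving £74 (the £9 wedge).
Burden on consumers: £5; on suppliers: £4. (They sum to £9.)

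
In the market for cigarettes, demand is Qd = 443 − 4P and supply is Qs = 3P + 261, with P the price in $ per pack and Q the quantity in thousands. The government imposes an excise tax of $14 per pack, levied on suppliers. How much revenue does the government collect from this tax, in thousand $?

Before the tax: set 443 − 4P = 3P + 261 → P* = $26, Q* = 339.
With the tax collected from suppliers, supply shifts: Qs = 3(P − 14) + 261.
Solving gives Q = 315 with buyers paying $32 and suppliers receiving $18 (the $14 wedge).
Revenue = t · Q = 14 · 315 = $4410.

Tax revenue = $4410 thousand.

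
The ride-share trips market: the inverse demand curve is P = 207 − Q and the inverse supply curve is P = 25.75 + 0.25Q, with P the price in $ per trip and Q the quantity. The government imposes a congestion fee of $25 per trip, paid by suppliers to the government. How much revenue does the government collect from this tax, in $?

Inverting to Q(P) form: Qd = 207 − P; Qs = 4P − 103.
Before the tax: set 207 − P = 4P − 103 → P* = $62, Q* = 145.
With the tax collected from suppliers, supply shifts: Qs = 4(P − 25) − 103.
Solving gives Q = 125 with consumers paying $82 and suppliers receiving $57 (the $25 wedge).
Revenue = t · Q = 25 · 125 = $3125.

Tax revenue = $3125.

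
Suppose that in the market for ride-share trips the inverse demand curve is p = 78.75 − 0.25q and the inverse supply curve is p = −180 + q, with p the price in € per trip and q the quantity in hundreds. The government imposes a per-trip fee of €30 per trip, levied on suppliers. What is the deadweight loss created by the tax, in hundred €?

Deadweight loss = €360 hundred.

Inverting to q(p) form: qd = 315 − 4p; qs = p + 180.
Without the tax, 315 − 4p = p + 180 gives 5p = 135, so p* = €27 and q* = 207.
With the tax collected from suppliers, supply shifts: qs = (p − 30) + 180.
Solving gives q = 183 with buyers paying €33 and suppliers receiving €3 (the €30 wedge).
Quantity falls by |ΔQ| = |207 − 183| = 24.
DWL = ½ · t · |ΔQ| = ½ · 30 · 24 = €360.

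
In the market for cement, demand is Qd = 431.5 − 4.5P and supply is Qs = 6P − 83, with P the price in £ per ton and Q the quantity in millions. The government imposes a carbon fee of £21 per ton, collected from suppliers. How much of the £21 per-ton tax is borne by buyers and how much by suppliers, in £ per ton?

Without the tax, 431.5 − 4.5P = 6P − 83 gives 10.5P = 514.5, so P* = £49 and Q* = 211.
With the tax collected from suppliers, supply shifts: Qs = 6(P − 21) − 83.
New equilibrium: buyers pay £61, suppliers receive £40, Q = 157. (Wedge: Pb − Ps = 21.)
Burden on buyers: £12; on suppliers: £9. (They sum to £21.)
The less price-elastic side of the market bears the larger share of a per-unit tax.

Buyers bear £12 per ton; suppliers bear £9 per ton.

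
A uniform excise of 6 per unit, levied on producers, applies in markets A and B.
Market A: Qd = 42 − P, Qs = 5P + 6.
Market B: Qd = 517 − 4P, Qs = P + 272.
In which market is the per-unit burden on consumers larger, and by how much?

Market A: pre-tax P* = 6, Q* = 36; post-tax Q = 31; per-unit burden on consumers = 5.
Market B: pre-tax P* = 49, Q* = 321; post-tax Q = 316.2; per-unit burden on consumers = 1.2.
Difference: 5 vs 1.2 → market A is larger by 3.8.

Market A, by 3.8.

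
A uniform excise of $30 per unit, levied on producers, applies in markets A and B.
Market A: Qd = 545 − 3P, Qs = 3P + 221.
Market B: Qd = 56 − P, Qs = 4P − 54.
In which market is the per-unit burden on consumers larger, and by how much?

Market A: pre-tax P* = $54, Q* = 383; post-tax Q = 338; per-unit burden on consumers = $15.
Market B: pre-tax P* = $22, Q* = 34; post-tax Q = 10; per-unit burden on consumers = $24.
Difference: $15 vs $24 → market B is larger by $9.

Market B, by $9.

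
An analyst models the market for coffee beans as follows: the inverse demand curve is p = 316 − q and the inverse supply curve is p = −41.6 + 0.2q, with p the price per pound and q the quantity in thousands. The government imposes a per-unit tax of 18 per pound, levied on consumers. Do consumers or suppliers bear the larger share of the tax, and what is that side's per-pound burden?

Consumers bear the larger share: 15 per pound.

Rewrite in direct form: qd = 316 − p and qs = 5p + 208.
Before the tax: set 316 − p = 5p + 208 → p* = 18, q* = 298.
With the tax collected from consumers, demand (in seller-price terms) shifts: qd = 316 − (p + 18).
New equilibrium: consumers pay 33, suppliers receive 15, q = 283. (Wedge: pb − ps = 18.)
Per-pound burden: consumers 15, suppliers 3.
Consumers take the larger share because demand is less price-elastic here (demand slope 1 vs supply slope 5).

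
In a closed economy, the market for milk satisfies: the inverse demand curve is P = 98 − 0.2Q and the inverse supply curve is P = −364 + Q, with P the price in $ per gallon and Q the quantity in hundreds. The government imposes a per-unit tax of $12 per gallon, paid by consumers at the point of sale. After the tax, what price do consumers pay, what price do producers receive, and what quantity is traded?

Consumers pay $23; producers receive $11; quantity = 375.

Rewrite in direct form: Qd = 490 − 5P and Qs = P + 364.
Before the tax: set 490 − 5P = P + 364 → P* = $21, Q* = 385.
With the tax collected from consumers, demand (in seller-price terms) shifts: Qd = 490 − 5(P + 12).
Solving gives Q = 375 with consumers paying $23 and producers receiving $11 (the $12 wedge).
The less price-elastic side of the market bears the larger share of a per-unit tax.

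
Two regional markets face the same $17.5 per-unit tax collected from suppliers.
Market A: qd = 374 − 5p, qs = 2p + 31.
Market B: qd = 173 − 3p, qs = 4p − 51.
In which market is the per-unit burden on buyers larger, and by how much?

Market B, by $5.

Market A: pre-tax p* = $49, q* = 129; post-tax q = 104; per-unit burden on buyers = $5.
Market B: pre-tax p* = $32, q* = 77; post-tax q = 47; per-unit burden on buyers = $10.
Difference: $5 vs $10 → market B is larger by $5.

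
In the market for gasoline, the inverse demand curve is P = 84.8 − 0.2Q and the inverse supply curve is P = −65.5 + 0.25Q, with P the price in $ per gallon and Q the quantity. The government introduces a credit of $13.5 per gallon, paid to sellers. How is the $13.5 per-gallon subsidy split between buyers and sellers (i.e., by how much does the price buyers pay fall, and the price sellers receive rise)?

Inverting to Q(P) form: Qd = 424 − 5P; Qs = 4P + 262.
Without the subsidy, 424 − 5P = 4P + 262 gives 9P = 162, so P* = $18 and Q* = 334.
With a per-unit subsidy paid to sellers, each receives P + 13.5 per unit sold, so supply becomes Qs = 4(P + 13.5) + 262.
New equilibrium: buyers pay $12, sellers receive $25.5, Q = 364. (Wedge: Pb − Ps = −13.5.)
Gain to buyers: $6; to sellers: $7.5. (They sum to $13.5.)

Buyers gain $6 per gallon; sellers gain $7.5 per gallon.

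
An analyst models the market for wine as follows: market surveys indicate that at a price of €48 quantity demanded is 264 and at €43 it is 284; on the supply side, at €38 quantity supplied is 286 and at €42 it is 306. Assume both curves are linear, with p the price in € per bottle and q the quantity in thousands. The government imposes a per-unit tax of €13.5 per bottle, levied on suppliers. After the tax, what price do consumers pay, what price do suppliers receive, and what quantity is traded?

Consumers pay €47.5; suppliers receive €34; quantity = 266.

Demand slope: (284 − 264)/(43 − 48) = -4, so qd = 456 − 4p.
Supply slope: (306 − 286)/(42 − 38) = 5, so qs = 5p + 96.
Before the tax: set 456 − 4p = 5p + 96 → p* = €40, q* = 296.
With the tax collected from suppliers, supply shifts: qs = 5(p − 13.5) + 96.
Solving gives q = 266 with consumers paying €47.5 and suppliers receiving €34 (the €13.5 wedge).
The less price-elastic side of the market bears the larger share of a per-unit tax.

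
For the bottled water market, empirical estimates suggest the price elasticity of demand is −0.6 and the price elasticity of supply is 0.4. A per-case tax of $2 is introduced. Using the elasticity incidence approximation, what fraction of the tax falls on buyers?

Incidence ratio: buyers' share ≈ εs / (εs + |εd|) = 0.4 / (0.4 + 0.6) = 0.4.
Supply is the less elastic side, so buyers bear the smaller share.

Buyers' share ≈ 0.4.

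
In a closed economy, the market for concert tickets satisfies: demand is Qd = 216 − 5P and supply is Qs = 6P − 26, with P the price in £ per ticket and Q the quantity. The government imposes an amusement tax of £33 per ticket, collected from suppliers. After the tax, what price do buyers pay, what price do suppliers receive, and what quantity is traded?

Without the tax, 216 − 5P = 6P − 26 gives 11P = 242, so P* = £22 and Q* = 106.
With the tax collected from suppliers, supply shifts: Qs = 6(P − 33) − 26.
New equilibrium: buyers pay £40, suppliers receive £7, Q = 16. (Wedge: Pb − Ps = 33.)
The less price-elastic side of the market bears the larger share of a per-unit tax.

Buyers pay £40; suppliers receive £7; quantity = 16.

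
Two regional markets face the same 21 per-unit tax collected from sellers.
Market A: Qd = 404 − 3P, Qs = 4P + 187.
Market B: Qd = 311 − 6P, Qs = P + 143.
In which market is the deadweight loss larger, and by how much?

Market A: pre-tax P* = 31, Q* = 311; post-tax Q = 275; deadweight loss = 378.
Market B: pre-tax P* = 24, Q* = 167; post-tax Q = 149; deadweight loss = 189.
Difference: 378 vs 189 → market A is larger by 189.

Market A, by 189.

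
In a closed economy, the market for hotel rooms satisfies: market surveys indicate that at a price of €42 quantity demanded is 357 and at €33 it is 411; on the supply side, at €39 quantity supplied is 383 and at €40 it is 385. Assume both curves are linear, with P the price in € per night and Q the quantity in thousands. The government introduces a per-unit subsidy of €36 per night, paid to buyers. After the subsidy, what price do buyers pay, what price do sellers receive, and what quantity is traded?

Buyers pay €29; sellers receive €65; quantity = 435.

Demand slope: (411 − 357)/(33 − 42) = -6, so Qd = 609 − 6P.
Supply slope: (385 − 383)/(40 − 39) = 2, so Qs = 2P + 305.
Without the subsidy, 609 − 6P = 2P + 305 gives 8P = 304, so P* = €38 and Q* = 381.
With a per-unit subsidy paid to buyers, each effectively pays P − 36, so demand becomes Qd = 609 − 6(P − 36).
New equilibrium: buyers pay €29, sellers receive €65, Q = 435. (Wedge: Pb − Ps = −36.)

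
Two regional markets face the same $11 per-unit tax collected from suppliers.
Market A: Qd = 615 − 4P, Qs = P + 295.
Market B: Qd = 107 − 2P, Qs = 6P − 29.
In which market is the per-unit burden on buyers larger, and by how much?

Market A: pre-tax P* = $64, Q* = 359; post-tax Q = 350.2; per-unit burden on buyers = $2.2.
Market B: pre-tax P* = $17, Q* = 73; post-tax Q = 56.5; per-unit burden on buyers = $8.25.
Difference: $2.2 vs $8.25 → market B is larger by $6.05.

Market B, by $6.05.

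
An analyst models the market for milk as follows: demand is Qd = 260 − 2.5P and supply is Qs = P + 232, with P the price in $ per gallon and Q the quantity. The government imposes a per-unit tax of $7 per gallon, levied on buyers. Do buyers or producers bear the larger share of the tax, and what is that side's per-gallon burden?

Before the tax: set 260 − 2.5P = P + 232 → P* = $8, Q* = 240.
With the tax collected from buyers, demand (in seller-price terms) shifts: Qd = 260 − 2.5(P + 7).
Solving gives Q = 235 with buyers paying $10 and producers receiving $3 (the $7 wedge).
Per-gallon burden: buyers $2, producers $5.
Producers take the larger share because supply is less price-elastic here (demand slope 2.5 vs supply slope 1).
The less price-elastic side of the market bears the larger share of a per-unit tax.

Producers bear the larger share: $5 per gallon.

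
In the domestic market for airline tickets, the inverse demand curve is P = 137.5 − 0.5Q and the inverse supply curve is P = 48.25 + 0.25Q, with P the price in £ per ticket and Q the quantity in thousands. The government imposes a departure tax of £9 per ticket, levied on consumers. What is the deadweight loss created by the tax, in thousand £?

Deadweight loss = £54 thousand.

Rewrite in direct form: Qd = 275 − 2P and Qs = 4P − 193.
Before the tax: set 275 − 2P = 4P − 193 → P* = £78, Q* = 119.
With the tax collected from consumers, demand (in seller-price terms) shifts: Qd = 275 − 2(P + 9).
Solving gives Q = 107 with consumers paying £84 and sellers receiving £75 (the £9 wedge).
Quantity falls by |ΔQ| = |119 − 107| = 12.
DWL = ½ · t · |ΔQ| = ½ · 9 · 12 = £54.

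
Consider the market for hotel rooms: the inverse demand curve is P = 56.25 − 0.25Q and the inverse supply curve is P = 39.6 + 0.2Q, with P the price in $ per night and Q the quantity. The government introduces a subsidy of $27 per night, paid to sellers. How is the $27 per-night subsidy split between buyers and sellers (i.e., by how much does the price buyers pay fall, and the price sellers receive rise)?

Buyers gain $15 per night; sellers gain $12 per night.

Rewrite in direct form: Qd = 225 − 4P and Qs = 5P − 198.
Without the subsidy, 225 − 4P = 5P − 198 gives 9P = 423, so P* = $47 and Q* = 37.
With a per-unit subsidy paid to sellers, each receives P + 27 per unit sold, so supply becomes Qs = 5(P + 27) − 198.
Solving gives Q = 97 with buyers paying $32 and sellers receiving $59 (the $27 wedge).
Gain to buyers: $15; to sellers: $12. (They sum to $27.)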